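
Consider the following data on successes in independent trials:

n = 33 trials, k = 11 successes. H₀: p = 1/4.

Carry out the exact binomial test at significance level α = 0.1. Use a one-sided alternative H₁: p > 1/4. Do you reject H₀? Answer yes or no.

reject H₀: no

Exact binomial: n=33, k=11, p₀=1/4=0.2500
P(X≥11) from Σ C(n,i)·p₀^i·(1−p₀)^(n−i)
p-value (one-sided, H₁ greater) = 0.18103
At α=0.1: p ≥ α → fail to reject H₀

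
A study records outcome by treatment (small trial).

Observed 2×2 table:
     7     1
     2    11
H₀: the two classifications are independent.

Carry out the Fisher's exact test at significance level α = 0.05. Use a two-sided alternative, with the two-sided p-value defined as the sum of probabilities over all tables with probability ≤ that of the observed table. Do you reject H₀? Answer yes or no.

Margins: r₁=8, r₂=13, c₁=9, c₂=12, n=21
p_obs = C(8,7)·C(13,2)/C(21,9); sum pmf over tables with pmf ≤ p_obs
p-value (two-sided) = 0.00217
At α=0.05: p < α → reject H₀

reject H₀: yes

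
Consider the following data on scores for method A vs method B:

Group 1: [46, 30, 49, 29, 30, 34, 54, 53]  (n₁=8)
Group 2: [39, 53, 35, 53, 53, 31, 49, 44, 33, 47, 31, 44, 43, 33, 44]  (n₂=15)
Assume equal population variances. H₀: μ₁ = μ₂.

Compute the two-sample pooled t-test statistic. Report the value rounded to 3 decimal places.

test statistic = -0.378

x̄₁=40.625, s₁=10.928, n₁=8
x̄₂=42.133, s₂=8.070, n₂=15
s_p² = [7·10.928² + 14·8.070²]/21 = 83.2194
SE = √(s_p²·(1/8+1/15)) = 3.9938
t = (40.625−42.133)/3.9938 = -0.3777
df = 21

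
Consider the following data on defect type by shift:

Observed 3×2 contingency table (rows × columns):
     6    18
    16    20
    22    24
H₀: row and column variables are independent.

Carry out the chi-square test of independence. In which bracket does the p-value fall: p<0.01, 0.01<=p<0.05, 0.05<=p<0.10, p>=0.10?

p-value bracket: p>=0.10

Row totals [24, 36, 46], col totals [44, 62], n=106
χ² = (6−9.96)²/9.96 + (18−14.04)²/14.04 + (16−14.94)²/14.94 + (20−21.06)²/21.06 + (22−19.09)²/19.09 + (24−26.91)²/26.91 = 3.5780
df = 2
p-value (upper-tail) = 0.16713
→ bracket: p>=0.10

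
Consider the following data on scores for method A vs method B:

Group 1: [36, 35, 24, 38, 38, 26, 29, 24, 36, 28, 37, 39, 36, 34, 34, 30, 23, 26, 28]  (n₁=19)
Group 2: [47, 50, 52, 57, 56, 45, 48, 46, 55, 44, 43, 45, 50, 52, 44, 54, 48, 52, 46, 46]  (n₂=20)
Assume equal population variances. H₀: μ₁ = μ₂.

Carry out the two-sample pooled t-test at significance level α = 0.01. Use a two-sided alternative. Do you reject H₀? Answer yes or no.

reject H₀: yes

x̄₁=31.632, s₁=5.449, n₁=19
x̄₂=49.000, s₂=4.316, n₂=20
s_p² = [18·5.449² + 19·4.316²]/37 = 24.0114
SE = √(s_p²·(1/19+1/20)) = 1.5698
t = (31.632−49.000)/1.5698 = -11.0640
df = 37
p-value (two-sided) = 0.00000
At α=0.01: p < α → reject H₀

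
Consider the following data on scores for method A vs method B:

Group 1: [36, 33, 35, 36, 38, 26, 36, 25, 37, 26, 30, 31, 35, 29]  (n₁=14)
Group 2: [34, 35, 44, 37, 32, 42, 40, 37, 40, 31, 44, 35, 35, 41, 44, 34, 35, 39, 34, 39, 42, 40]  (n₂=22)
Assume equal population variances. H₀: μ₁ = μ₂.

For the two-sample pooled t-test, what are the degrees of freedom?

degrees of freedom = 34

df = n₁ + n₂ − 2 = 14 + 22 − 2 = 34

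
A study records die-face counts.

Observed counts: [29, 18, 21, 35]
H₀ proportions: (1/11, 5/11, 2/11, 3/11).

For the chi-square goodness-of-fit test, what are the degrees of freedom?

degrees of freedom = 3

df = k − 1 = 4 − 1 = 3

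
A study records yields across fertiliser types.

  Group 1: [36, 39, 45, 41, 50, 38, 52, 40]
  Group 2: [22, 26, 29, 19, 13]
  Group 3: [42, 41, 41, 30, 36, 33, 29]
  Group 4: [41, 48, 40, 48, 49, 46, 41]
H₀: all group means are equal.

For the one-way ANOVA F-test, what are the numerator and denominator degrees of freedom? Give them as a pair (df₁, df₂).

k = 4 groups, N = 27 total
df = (k−1, N−k) = (4−1, 27−4) = (3, 23)

degrees of freedom = [3, 23]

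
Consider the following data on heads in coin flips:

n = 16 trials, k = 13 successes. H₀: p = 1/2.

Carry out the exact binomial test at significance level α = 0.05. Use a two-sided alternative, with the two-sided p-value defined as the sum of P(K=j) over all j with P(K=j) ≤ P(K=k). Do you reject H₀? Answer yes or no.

Exact binomial: n=16, k=13, p₀=1/2=0.5000
P(X=j) = C(n,j)·p₀^j·(1−p₀)^(n−j); p = Σ P(X=j) over j with P(X=j) ≤ P(X=13)
p-value (two-sided) = 0.02127
At α=0.05: p < α → reject H₀

reject H₀: yes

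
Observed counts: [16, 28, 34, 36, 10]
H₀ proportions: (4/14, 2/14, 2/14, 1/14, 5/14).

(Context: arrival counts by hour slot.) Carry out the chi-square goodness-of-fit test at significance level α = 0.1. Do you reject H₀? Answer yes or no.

reject H₀: yes

n = 124; E_i = n·p_i = [35.43, 17.71, 17.71, 8.86, 44.29]
χ² = (16−35.43)²/35.43 + (28−17.71)²/17.71 + (34−17.71)²/17.71 + (36−8.86)²/8.86 + (10−44.29)²/44.29 = 141.3226
df = 4
p-value (upper-tail) = 0.00000
At α=0.1: p < α → reject H₀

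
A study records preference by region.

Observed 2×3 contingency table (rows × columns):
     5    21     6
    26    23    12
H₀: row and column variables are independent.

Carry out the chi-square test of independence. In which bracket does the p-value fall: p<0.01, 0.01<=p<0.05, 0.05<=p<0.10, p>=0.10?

Row totals [32, 61], col totals [31, 44, 18], n=93
χ² = (5−10.67)²/10.67 + (21−15.14)²/15.14 + (6−6.19)²/6.19 + (26−20.33)²/20.33 + (23−28.86)²/28.86 + (12−11.81)²/11.81 = 8.0572
df = 2
p-value (upper-tail) = 0.01780
→ bracket: 0.01<=p<0.05

p-value bracket: 0.01<=p<0.05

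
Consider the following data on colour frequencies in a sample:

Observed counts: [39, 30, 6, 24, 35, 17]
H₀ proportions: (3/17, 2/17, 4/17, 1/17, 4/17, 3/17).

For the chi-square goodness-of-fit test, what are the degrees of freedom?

degrees of freedom = 5

df = k − 1 = 6 − 1 = 5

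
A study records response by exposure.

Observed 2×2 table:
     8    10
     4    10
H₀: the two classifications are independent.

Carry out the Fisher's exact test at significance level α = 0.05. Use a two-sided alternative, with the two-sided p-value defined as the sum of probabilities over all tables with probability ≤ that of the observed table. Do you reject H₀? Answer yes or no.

reject H₀: no

Margins: r₁=18, r₂=14, c₁=12, c₂=20, n=32
p_obs = C(18,8)·C(14,4)/C(32,12); sum pmf over tables with pmf ≤ p_obs
p-value (two-sided) = 0.47093
At α=0.05: p ≥ α → fail to reject H₀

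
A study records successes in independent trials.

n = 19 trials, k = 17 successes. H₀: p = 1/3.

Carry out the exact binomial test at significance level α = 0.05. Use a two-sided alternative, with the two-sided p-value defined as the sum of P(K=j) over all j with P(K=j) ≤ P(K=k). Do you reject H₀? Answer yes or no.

reject H₀: yes

Exact binomial: n=19, k=17, p₀=1/3=0.3333
P(X=j) = C(n,j)·p₀^j·(1−p₀)^(n−j); p = Σ P(X=j) over j with P(X=j) ≤ P(X=17)
p-value (two-sided) = 0.00000
At α=0.05: p < α → reject H₀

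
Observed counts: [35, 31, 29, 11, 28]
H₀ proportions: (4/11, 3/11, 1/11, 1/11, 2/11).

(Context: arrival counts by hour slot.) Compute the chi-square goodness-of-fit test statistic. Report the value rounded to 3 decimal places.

n = 134; E_i = n·p_i = [48.73, 36.55, 12.18, 12.18, 24.36]
χ² = (35−48.73)²/48.73 + (31−36.55)²/36.55 + (29−12.18)²/12.18 + (11−12.18)²/12.18 + (28−24.36)²/24.36 = 28.5852
df = 4

test statistic = 28.585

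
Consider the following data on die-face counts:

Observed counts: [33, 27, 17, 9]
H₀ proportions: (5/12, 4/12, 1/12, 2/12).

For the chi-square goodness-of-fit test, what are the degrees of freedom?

df = k − 1 = 4 − 1 = 3

degrees of freedom = 3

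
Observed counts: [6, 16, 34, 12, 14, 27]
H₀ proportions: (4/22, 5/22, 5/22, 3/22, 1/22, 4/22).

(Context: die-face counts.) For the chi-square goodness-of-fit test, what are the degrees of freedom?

degrees of freedom = 5

df = k − 1 = 6 − 1 = 5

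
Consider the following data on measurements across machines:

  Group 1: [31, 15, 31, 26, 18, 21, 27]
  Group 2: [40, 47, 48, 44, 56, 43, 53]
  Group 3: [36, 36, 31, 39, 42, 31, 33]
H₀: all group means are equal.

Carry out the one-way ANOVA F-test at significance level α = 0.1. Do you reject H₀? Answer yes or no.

reject H₀: yes

Group means [24.14, 47.29, 35.43], grand mean 35.619
SSB = Σnᵢ(x̄ᵢ−x̄)² = 1874.952; SSW = ΣΣ(x−x̄ᵢ)² = 530.000
MSB = 1874.952/2 = 937.4762; MSW = 530.000/18 = 29.4444
F = MSB/MSW = 31.8388
df = (2, 18)
p-value (upper-tail) = 0.00000
At α=0.1: p < α → reject H₀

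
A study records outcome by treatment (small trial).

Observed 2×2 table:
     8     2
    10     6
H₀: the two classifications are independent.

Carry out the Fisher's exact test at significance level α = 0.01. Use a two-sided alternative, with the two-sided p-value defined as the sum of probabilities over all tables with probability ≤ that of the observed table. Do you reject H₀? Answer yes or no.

Margins: r₁=10, r₂=16, c₁=18, c₂=8, n=26
p_obs = C(10,8)·C(16,10)/C(26,18); sum pmf over tables with pmf ≤ p_obs
p-value (two-sided) = 0.41985
At α=0.01: p ≥ α → fail to reject H₀

reject H₀: no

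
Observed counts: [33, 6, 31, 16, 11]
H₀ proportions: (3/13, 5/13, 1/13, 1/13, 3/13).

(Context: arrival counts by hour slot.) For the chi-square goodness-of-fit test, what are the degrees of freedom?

degrees of freedom = 4

df = k − 1 = 5 − 1 = 4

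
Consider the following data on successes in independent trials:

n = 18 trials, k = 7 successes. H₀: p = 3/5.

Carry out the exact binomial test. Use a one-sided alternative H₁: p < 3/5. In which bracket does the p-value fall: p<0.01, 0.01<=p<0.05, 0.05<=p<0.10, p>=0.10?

p-value bracket: 0.05<=p<0.10

Exact binomial: n=18, k=7, p₀=3/5=0.6000
P(X≤7) from Σ C(n,i)·p₀^i·(1−p₀)^(n−i)
p-value (one-sided, H₁ less) = 0.05765
→ bracket: 0.05<=p<0.10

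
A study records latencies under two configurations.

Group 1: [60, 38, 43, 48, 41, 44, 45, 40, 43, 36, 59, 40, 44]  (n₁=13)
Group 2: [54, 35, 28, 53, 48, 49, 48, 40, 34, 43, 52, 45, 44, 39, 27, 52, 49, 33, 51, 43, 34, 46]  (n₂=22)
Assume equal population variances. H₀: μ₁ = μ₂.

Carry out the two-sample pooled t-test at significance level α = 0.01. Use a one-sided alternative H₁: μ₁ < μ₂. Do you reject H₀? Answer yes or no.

reject H₀: no

x̄₁=44.692, s₁=7.273, n₁=13
x̄₂=43.045, s₂=8.208, n₂=22
s_p² = [12·7.273² + 21·8.208²]/33 = 62.1128
SE = √(s_p²·(1/13+1/22)) = 2.7570
t = (44.692−43.045)/2.7570 = 0.5973
df = 33
p-value (one-sided, H₁ less) = 0.72282
At α=0.01: p ≥ α → fail to reject H₀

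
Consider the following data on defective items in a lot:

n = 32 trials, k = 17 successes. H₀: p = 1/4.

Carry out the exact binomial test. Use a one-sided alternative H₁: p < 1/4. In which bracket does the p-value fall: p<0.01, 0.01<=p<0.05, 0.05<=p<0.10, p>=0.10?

Exact binomial: n=32, k=17, p₀=1/4=0.2500
P(X≤17) from Σ C(n,i)·p₀^i·(1−p₀)^(n−i)
p-value (one-sided, H₁ less) = 0.99984
→ bracket: p>=0.10

p-value bracket: p>=0.10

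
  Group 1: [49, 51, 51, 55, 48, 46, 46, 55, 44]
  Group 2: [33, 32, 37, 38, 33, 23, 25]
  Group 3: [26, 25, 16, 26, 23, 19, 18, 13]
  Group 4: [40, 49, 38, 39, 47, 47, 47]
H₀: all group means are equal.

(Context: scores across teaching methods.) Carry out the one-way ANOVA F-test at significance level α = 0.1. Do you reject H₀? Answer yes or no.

reject H₀: yes

Group means [49.44, 31.57, 20.75, 43.86], grand mean 36.742
SSB = Σnᵢ(x̄ᵢ−x̄)² = 4039.642; SSW = ΣΣ(x−x̄ᵢ)² = 614.294
MSB = 4039.642/3 = 1346.5473; MSW = 614.294/27 = 22.7516
F = MSB/MSW = 59.1847
df = (3, 27)
p-value (upper-tail) = 0.00000
At α=0.1: p < α → reject H₀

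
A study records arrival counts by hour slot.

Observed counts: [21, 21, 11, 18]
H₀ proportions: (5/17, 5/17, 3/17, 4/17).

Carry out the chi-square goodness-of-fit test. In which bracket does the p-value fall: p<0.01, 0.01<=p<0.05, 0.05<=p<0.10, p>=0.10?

n = 71; E_i = n·p_i = [20.88, 20.88, 12.53, 16.71]
χ² = (21−20.88)²/20.88 + (21−20.88)²/20.88 + (11−12.53)²/12.53 + (18−16.71)²/16.71 = 0.2883
df = 3
p-value (upper-tail) = 0.96222
→ bracket: p>=0.10

p-value bracket: p>=0.10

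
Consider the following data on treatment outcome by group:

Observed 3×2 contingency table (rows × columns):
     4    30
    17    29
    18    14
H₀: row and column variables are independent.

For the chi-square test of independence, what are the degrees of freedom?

df = (r−1)(c−1) = (3−1)·(2−1) = 2

degrees of freedom = 2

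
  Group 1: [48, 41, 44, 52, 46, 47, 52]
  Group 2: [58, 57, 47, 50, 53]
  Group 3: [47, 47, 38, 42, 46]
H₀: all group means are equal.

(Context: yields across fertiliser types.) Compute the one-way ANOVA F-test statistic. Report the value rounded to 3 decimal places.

test statistic = 6.006

Group means [47.14, 53.00, 44.00], grand mean 47.941
SSB = Σnᵢ(x̄ᵢ−x̄)² = 210.084; SSW = ΣΣ(x−x̄ᵢ)² = 244.857
MSB = 210.084/2 = 105.0420; MSW = 244.857/14 = 17.4898
F = MSB/MSW = 6.0059
df = (2, 14)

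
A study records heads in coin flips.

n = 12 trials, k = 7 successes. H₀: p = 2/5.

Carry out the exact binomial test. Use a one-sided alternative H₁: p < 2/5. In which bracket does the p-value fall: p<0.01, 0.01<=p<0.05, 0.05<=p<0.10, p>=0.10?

Exact binomial: n=12, k=7, p₀=2/5=0.4000
P(X≤7) from Σ C(n,i)·p₀^i·(1−p₀)^(n−i)
p-value (one-sided, H₁ less) = 0.94269
→ bracket: p>=0.10

p-value bracket: p>=0.10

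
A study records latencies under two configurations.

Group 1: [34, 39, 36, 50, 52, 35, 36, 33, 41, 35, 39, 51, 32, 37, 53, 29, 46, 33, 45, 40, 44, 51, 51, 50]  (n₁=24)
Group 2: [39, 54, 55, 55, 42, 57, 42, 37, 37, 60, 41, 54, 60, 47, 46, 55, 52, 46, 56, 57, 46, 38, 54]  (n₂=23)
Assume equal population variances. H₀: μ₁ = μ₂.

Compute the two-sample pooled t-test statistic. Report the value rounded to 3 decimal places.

test statistic = -3.491

x̄₁=41.333, s₁=7.585, n₁=24
x̄₂=49.130, s₂=7.724, n₂=23
s_p² = [23·7.585² + 22·7.724²]/45 = 58.5765
SE = √(s_p²·(1/24+1/23)) = 2.2333
t = (41.333−49.130)/2.2333 = -3.4913
df = 45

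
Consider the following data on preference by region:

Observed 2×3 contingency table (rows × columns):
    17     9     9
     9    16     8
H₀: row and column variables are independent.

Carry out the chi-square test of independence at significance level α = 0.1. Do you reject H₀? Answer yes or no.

reject H₀: no

Row totals [35, 33], col totals [26, 25, 17], n=68
χ² = (17−13.38)²/13.38 + (9−12.87)²/12.87 + (9−8.75)²/8.75 + (9−12.62)²/12.62 + (16−12.13)²/12.13 + (8−8.25)²/8.25 = 4.4254
df = 2
p-value (upper-tail) = 0.10941
At α=0.1: p ≥ α → fail to reject H₀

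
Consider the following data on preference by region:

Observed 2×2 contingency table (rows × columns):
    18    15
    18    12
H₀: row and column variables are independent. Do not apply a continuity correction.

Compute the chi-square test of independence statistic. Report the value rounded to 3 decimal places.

Row totals [33, 30], col totals [36, 27], n=63
χ² = (18−18.86)²/18.86 + (15−14.14)²/14.14 + (18−17.14)²/17.14 + (12−12.86)²/12.86 = 0.1909
df = 1

test statistic = 0.191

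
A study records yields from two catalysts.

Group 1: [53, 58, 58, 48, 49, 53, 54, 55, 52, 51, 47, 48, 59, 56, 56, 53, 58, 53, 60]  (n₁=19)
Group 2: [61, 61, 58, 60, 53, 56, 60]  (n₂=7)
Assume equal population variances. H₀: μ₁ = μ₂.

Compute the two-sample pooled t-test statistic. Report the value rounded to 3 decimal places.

x̄₁=53.737, s₁=3.942, n₁=19
x̄₂=58.429, s₂=2.992, n₂=7
s_p² = [18·3.942² + 6·2.992²]/24 = 13.8916
SE = √(s_p²·(1/19+1/7)) = 1.6479
t = (53.737−58.429)/1.6479 = -2.8471
df = 24

test statistic = -2.847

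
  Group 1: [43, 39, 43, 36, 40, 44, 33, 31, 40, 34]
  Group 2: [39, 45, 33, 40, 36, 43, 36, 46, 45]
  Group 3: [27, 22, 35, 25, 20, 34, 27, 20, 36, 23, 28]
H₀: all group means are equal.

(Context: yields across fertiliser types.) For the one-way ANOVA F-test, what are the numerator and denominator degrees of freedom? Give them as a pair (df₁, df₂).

k = 3 groups, N = 30 total
df = (k−1, N−k) = (3−1, 30−3) = (2, 27)

degrees of freedom = [2, 27]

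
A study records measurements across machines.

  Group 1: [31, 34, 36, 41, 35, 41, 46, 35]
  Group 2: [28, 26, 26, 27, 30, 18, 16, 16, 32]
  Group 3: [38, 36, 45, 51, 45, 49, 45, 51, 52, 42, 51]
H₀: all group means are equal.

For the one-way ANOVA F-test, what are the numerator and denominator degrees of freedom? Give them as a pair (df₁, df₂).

k = 3 groups, N = 28 total
df = (k−1, N−k) = (3−1, 28−3) = (2, 25)

degrees of freedom = [2, 25]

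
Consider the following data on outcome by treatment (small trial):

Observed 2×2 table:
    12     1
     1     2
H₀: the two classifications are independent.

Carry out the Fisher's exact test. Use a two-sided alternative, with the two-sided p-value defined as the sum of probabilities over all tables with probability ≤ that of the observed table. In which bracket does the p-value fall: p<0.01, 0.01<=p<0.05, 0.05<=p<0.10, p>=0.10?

p-value bracket: 0.05<=p<0.10

Margins: r₁=13, r₂=3, c₁=13, c₂=3, n=16
p_obs = C(13,12)·C(3,1)/C(16,13); sum pmf over tables with pmf ≤ p_obs
p-value (two-sided) = 0.07143
→ bracket: 0.05<=p<0.10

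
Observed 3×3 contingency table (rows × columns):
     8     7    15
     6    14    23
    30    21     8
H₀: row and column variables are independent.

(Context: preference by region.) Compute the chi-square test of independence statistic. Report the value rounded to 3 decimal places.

Row totals [30, 43, 59], col totals [44, 42, 46], n=132
χ² = (8−10.00)²/10.00 + (7−9.55)²/9.55 + (15−10.45)²/10.45 + (6−14.33)²/14.33 + (14−13.68)²/13.68 + (23−14.98)²/14.98 + (30−19.67)²/19.67 + (21−18.77)²/18.77 + (8−20.56)²/20.56 = 25.5616
df = 4

test statistic = 25.562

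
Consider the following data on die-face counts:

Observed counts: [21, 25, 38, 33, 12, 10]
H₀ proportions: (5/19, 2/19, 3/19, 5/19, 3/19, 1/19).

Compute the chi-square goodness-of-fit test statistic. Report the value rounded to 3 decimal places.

test statistic = 31.567

n = 139; E_i = n·p_i = [36.58, 14.63, 21.95, 36.58, 21.95, 7.32]
χ² = (21−36.58)²/36.58 + (25−14.63)²/14.63 + (38−21.95)²/21.95 + (33−36.58)²/36.58 + (12−21.95)²/21.95 + (10−7.32)²/7.32 = 31.5671
df = 5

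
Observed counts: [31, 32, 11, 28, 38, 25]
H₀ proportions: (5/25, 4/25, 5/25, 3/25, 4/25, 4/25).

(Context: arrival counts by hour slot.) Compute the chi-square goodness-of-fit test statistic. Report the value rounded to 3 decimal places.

test statistic = 24.543

n = 165; E_i = n·p_i = [33.00, 26.40, 33.00, 19.80, 26.40, 26.40]
χ² = (31−33.00)²/33.00 + (32−26.40)²/26.40 + (11−33.00)²/33.00 + (28−19.80)²/19.80 + (38−26.40)²/26.40 + (25−26.40)²/26.40 = 24.5429
df = 5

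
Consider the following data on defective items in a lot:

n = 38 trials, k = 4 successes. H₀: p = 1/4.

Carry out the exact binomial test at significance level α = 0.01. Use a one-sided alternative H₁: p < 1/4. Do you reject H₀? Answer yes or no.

reject H₀: no

Exact binomial: n=38, k=4, p₀=1/4=0.2500
P(X≤4) from Σ C(n,i)·p₀^i·(1−p₀)^(n−i)
p-value (one-sided, H₁ less) = 0.02352
At α=0.01: p ≥ α → fail to reject H₀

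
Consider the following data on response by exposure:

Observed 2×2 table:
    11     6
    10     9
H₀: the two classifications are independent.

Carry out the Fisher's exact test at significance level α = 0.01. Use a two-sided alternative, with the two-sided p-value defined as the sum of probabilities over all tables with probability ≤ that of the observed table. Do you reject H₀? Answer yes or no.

Margins: r₁=17, r₂=19, c₁=21, c₂=15, n=36
p_obs = C(17,11)·C(19,10)/C(36,21); sum pmf over tables with pmf ≤ p_obs
p-value (two-sided) = 0.51600
At α=0.01: p ≥ α → fail to reject H₀

reject H₀: no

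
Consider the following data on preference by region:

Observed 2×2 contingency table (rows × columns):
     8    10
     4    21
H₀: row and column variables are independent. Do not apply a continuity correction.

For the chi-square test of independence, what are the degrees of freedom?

df = (r−1)(c−1) = (2−1)·(2−1) = 1

degrees of freedom = 1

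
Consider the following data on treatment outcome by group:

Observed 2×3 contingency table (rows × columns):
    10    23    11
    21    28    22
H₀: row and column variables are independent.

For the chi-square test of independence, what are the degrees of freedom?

df = (r−1)(c−1) = (2−1)·(3−1) = 2

degrees of freedom = 2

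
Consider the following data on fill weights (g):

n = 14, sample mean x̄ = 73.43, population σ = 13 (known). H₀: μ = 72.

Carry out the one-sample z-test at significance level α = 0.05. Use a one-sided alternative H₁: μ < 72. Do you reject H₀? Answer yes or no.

reject H₀: no

SE = σ/√n = 13/√14 = 3.4744
z = (x̄−μ₀)/SE = (73.43−72)/3.4744 = 0.4116
p-value (one-sided, H₁ less) = 0.65968
At α=0.05: p ≥ α → fail to reject H₀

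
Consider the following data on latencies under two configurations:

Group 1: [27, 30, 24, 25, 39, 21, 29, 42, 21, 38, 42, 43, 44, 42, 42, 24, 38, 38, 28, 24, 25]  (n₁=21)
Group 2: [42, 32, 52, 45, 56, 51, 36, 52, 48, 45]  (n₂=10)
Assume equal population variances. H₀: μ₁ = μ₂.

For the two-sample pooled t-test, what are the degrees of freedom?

df = n₁ + n₂ − 2 = 21 + 10 − 2 = 29

degrees of freedom = 29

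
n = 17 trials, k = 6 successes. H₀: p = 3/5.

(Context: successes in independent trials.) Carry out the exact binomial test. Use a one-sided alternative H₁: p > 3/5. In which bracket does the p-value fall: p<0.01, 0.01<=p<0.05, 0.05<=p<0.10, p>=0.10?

Exact binomial: n=17, k=6, p₀=3/5=0.6000
P(X≥6) from Σ C(n,i)·p₀^i·(1−p₀)^(n−i)
p-value (one-sided, H₁ greater) = 0.98941
→ bracket: p>=0.10

p-value bracket: p>=0.10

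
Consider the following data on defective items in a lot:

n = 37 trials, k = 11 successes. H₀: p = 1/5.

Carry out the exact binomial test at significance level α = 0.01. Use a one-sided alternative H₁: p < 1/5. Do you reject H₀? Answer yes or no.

Exact binomial: n=37, k=11, p₀=1/5=0.2000
P(X≤11) from Σ C(n,i)·p₀^i·(1−p₀)^(n−i)
p-value (one-sided, H₁ less) = 0.94828
At α=0.01: p ≥ α → fail to reject H₀

reject H₀: no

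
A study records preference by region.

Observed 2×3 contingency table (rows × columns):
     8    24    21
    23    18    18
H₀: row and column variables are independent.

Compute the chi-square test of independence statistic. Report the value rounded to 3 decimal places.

test statistic = 8.048

Row totals [53, 59], col totals [31, 42, 39], n=112
χ² = (8−14.67)²/14.67 + (24−19.88)²/19.88 + (21−18.46)²/18.46 + (23−16.33)²/16.33 + (18−22.12)²/22.12 + (18−20.54)²/20.54 = 8.0476
df = 2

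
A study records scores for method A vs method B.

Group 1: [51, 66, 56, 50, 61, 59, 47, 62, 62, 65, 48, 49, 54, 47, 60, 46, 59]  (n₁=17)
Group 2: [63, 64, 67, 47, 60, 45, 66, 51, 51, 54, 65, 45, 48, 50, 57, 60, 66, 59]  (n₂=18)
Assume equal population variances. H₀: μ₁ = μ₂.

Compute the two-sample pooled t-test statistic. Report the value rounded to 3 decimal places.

x̄₁=55.412, s₁=6.829, n₁=17
x̄₂=56.556, s₂=7.778, n₂=18
s_p² = [16·6.829² + 17·7.778²]/33 = 53.7746
SE = √(s_p²·(1/17+1/18)) = 2.4801
t = (55.412−56.556)/2.4801 = -0.4612
df = 33

test statistic = -0.461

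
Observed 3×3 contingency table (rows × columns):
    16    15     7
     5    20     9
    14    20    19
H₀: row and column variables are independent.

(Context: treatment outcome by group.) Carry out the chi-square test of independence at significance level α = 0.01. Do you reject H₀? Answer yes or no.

reject H₀: no

Row totals [38, 34, 53], col totals [35, 55, 35], n=125
χ² = (16−10.64)²/10.64 + (15−16.72)²/16.72 + (7−10.64)²/10.64 + (5−9.52)²/9.52 + (20−14.96)²/14.96 + (9−9.52)²/9.52 + (14−14.84)²/14.84 + (20−23.32)²/23.32 + (19−14.84)²/14.84 = 9.6811
df = 4
p-value (upper-tail) = 0.04616
At α=0.01: p ≥ α → fail to reject H₀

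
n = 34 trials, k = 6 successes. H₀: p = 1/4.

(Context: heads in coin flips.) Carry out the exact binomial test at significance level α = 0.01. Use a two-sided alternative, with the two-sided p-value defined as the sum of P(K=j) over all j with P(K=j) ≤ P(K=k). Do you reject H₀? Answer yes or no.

reject H₀: no

Exact binomial: n=34, k=6, p₀=1/4=0.2500
P(X=j) = C(n,j)·p₀^j·(1−p₀)^(n−j); p = Σ P(X=j) over j with P(X=j) ≤ P(X=6)
p-value (two-sided) = 0.42859
At α=0.01: p ≥ α → fail to reject H₀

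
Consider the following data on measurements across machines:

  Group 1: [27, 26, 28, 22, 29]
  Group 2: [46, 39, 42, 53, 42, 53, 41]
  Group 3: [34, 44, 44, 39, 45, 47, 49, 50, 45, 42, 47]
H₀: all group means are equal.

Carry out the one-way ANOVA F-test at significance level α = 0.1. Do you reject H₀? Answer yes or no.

Group means [26.40, 45.14, 44.18], grand mean 40.609
SSB = Σnᵢ(x̄ᵢ−x̄)² = 1293.785; SSW = ΣΣ(x−x̄ᵢ)² = 437.694
MSB = 1293.785/2 = 646.8924; MSW = 437.694/20 = 21.8847
F = MSB/MSW = 29.5591
df = (2, 20)
p-value (upper-tail) = 0.00000
At α=0.1: p < α → reject H₀

reject H₀: yes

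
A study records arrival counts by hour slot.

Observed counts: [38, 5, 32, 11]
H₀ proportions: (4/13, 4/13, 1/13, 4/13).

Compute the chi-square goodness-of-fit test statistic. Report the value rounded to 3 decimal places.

test statistic = 128.878

n = 86; E_i = n·p_i = [26.46, 26.46, 6.62, 26.46]
χ² = (38−26.46)²/26.46 + (5−26.46)²/26.46 + (32−6.62)²/6.62 + (11−26.46)²/26.46 = 128.8779
df = 3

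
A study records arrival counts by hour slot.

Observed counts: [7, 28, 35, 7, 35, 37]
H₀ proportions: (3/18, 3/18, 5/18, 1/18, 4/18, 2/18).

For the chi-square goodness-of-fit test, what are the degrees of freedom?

df = k − 1 = 6 − 1 = 5

degrees of freedom = 5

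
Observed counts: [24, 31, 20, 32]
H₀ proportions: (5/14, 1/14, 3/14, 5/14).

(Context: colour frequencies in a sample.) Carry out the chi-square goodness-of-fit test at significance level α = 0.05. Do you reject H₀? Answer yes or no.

n = 107; E_i = n·p_i = [38.21, 7.64, 22.93, 38.21]
χ² = (24−38.21)²/38.21 + (31−7.64)²/7.64 + (20−22.93)²/22.93 + (32−38.21)²/38.21 = 78.0530
df = 3
p-value (upper-tail) = 0.00000
At α=0.05: p < α → reject H₀

reject H₀: yes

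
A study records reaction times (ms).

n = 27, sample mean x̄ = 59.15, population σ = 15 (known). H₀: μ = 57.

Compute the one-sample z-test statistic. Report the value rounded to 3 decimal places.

test statistic = 0.745

SE = σ/√n = 15/√27 = 2.8868
z = (x̄−μ₀)/SE = (59.15−57)/2.8868 = 0.7448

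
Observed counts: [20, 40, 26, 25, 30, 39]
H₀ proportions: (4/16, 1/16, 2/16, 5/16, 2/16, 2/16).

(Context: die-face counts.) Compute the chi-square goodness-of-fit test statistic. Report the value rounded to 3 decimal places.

test statistic = 119.867

n = 180; E_i = n·p_i = [45.00, 11.25, 22.50, 56.25, 22.50, 22.50]
χ² = (20−45.00)²/45.00 + (40−11.25)²/11.25 + (26−22.50)²/22.50 + (25−56.25)²/56.25 + (30−22.50)²/22.50 + (39−22.50)²/22.50 = 119.8667
df = 5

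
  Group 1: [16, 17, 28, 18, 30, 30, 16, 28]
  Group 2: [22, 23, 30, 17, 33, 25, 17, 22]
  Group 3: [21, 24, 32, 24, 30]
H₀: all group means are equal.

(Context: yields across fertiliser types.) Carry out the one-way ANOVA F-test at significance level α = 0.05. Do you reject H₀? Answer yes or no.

reject H₀: no

Group means [22.88, 23.62, 26.20], grand mean 23.952
SSB = Σnᵢ(x̄ᵢ−x̄)² = 35.402; SSW = ΣΣ(x−x̄ᵢ)² = 615.550
MSB = 35.402/2 = 17.7012; MSW = 615.550/18 = 34.1972
F = MSB/MSW = 0.5176
df = (2, 18)
p-value (upper-tail) = 0.60454
At α=0.05: p ≥ α → fail to reject H₀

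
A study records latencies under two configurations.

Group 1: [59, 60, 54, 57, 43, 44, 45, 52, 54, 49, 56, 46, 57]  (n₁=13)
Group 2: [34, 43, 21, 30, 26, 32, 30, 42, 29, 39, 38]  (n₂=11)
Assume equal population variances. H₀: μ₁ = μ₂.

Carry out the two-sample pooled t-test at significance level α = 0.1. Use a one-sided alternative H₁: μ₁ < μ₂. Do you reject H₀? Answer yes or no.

x̄₁=52.000, s₁=5.958, n₁=13
x̄₂=33.091, s₂=6.862, n₂=11
s_p² = [12·5.958² + 10·6.862²]/22 = 40.7686
SE = √(s_p²·(1/13+1/11)) = 2.6158
t = (52.000−33.091)/2.6158 = 7.2289
df = 22
p-value (one-sided, H₁ less) = 1.00000
At α=0.1: p ≥ α → fail to reject H₀

reject H₀: no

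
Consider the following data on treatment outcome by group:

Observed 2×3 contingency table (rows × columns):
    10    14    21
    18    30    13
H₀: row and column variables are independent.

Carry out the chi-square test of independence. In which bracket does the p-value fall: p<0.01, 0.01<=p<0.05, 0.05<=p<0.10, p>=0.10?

p-value bracket: 0.01<=p<0.05

Row totals [45, 61], col totals [28, 44, 34], n=106
χ² = (10−11.89)²/11.89 + (14−18.68)²/18.68 + (21−14.43)²/14.43 + (18−16.11)²/16.11 + (30−25.32)²/25.32 + (13−19.57)²/19.57 = 7.7477
df = 2
p-value (upper-tail) = 0.02078
→ bracket: 0.01<=p<0.05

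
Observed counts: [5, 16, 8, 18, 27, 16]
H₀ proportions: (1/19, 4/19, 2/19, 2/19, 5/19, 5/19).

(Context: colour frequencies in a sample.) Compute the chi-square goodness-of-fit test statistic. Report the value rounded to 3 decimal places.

n = 90; E_i = n·p_i = [4.74, 18.95, 9.47, 9.47, 23.68, 23.68]
χ² = (5−4.74)²/4.74 + (16−18.95)²/18.95 + (8−9.47)²/9.47 + (18−9.47)²/9.47 + (27−23.68)²/23.68 + (16−23.68)²/23.68 = 11.3333
df = 5

test statistic = 11.333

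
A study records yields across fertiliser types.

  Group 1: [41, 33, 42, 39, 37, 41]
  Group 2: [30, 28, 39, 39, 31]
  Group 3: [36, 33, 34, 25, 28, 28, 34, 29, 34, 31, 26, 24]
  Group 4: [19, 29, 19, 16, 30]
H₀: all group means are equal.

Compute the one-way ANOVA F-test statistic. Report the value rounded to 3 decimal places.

test statistic = 11.843

Group means [38.83, 33.40, 30.17, 22.60], grand mean 31.250
SSB = Σnᵢ(x̄ᵢ−x̄)² = 756.350; SSW = ΣΣ(x−x̄ᵢ)² = 510.900
MSB = 756.350/3 = 252.1167; MSW = 510.900/24 = 21.2875
F = MSB/MSW = 11.8434
df = (3, 24)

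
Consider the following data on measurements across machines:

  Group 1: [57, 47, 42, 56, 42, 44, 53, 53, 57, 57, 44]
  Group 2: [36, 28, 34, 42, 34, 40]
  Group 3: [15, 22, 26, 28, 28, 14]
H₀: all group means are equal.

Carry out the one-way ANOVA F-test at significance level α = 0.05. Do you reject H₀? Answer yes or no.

Group means [50.18, 35.67, 22.17], grand mean 39.087
SSB = Σnᵢ(x̄ᵢ−x̄)² = 3142.023; SSW = ΣΣ(x−x̄ᵢ)² = 733.803
MSB = 3142.023/2 = 1571.0115; MSW = 733.803/20 = 36.6902
F = MSB/MSW = 42.8183
df = (2, 20)
p-value (upper-tail) = 0.00000
At α=0.05: p < α → reject H₀

reject H₀: yes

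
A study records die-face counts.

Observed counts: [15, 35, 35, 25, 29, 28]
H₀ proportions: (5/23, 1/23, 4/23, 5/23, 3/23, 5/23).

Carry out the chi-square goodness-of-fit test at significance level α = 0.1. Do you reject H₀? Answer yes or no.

reject H₀: yes

n = 167; E_i = n·p_i = [36.30, 7.26, 29.04, 36.30, 21.78, 36.30]
χ² = (15−36.30)²/36.30 + (35−7.26)²/7.26 + (35−29.04)²/29.04 + (25−36.30)²/36.30 + (29−21.78)²/21.78 + (28−36.30)²/36.30 = 127.5079
df = 5
p-value (upper-tail) = 0.00000
At α=0.1: p < α → reject H₀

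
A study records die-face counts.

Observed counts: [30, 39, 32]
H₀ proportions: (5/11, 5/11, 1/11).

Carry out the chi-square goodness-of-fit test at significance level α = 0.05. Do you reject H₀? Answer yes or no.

n = 101; E_i = n·p_i = [45.91, 45.91, 9.18]
χ² = (30−45.91)²/45.91 + (39−45.91)²/45.91 + (32−9.18)²/9.18 = 63.2594
df = 2
p-value (upper-tail) = 0.00000
At α=0.05: p < α → reject H₀

reject H₀: yes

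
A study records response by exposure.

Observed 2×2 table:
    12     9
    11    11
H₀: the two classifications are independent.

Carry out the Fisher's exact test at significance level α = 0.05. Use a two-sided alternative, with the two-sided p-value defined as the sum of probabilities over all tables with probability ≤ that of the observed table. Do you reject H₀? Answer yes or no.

Margins: r₁=21, r₂=22, c₁=23, c₂=20, n=43
p_obs = C(21,12)·C(22,11)/C(43,23); sum pmf over tables with pmf ≤ p_obs
p-value (two-sided) = 0.76255
At α=0.05: p ≥ α → fail to reject H₀

reject H₀: no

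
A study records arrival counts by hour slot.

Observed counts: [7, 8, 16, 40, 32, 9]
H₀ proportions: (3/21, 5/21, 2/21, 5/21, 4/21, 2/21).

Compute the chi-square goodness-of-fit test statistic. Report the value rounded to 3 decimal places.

n = 112; E_i = n·p_i = [16.00, 26.67, 10.67, 26.67, 21.33, 10.67]
χ² = (7−16.00)²/16.00 + (8−26.67)²/26.67 + (16−10.67)²/10.67 + (40−26.67)²/26.67 + (32−21.33)²/21.33 + (9−10.67)²/10.67 = 33.0563
df = 5

test statistic = 33.056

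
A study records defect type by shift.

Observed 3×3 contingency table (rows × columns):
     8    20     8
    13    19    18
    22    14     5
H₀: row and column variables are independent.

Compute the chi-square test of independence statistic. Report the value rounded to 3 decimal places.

Row totals [36, 50, 41], col totals [43, 53, 31], n=127
χ² = (8−12.19)²/12.19 + (20−15.02)²/15.02 + (8−8.79)²/8.79 + (13−16.93)²/16.93 + (19−20.87)²/20.87 + (18−12.20)²/12.20 + (22−13.88)²/13.88 + (14−17.11)²/17.11 + (5−10.01)²/10.01 = 14.8079
df = 4

test statistic = 14.808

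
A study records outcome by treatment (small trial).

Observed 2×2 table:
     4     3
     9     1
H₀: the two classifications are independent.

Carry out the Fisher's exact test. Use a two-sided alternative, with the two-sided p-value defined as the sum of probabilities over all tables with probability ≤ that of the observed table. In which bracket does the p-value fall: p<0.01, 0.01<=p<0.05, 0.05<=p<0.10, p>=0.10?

Margins: r₁=7, r₂=10, c₁=13, c₂=4, n=17
p_obs = C(7,4)·C(10,9)/C(17,13); sum pmf over tables with pmf ≤ p_obs
p-value (two-sided) = 0.25000
→ bracket: p>=0.10

p-value bracket: p>=0.10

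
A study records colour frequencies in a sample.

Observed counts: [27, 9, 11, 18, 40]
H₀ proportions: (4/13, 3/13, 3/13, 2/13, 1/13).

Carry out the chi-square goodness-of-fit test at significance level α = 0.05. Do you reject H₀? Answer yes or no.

reject H₀: yes

n = 105; E_i = n·p_i = [32.31, 24.23, 24.23, 16.15, 8.08]
χ² = (27−32.31)²/32.31 + (9−24.23)²/24.23 + (11−24.23)²/24.23 + (18−16.15)²/16.15 + (40−8.08)²/8.08 = 144.0532
df = 4
p-value (upper-tail) = 0.00000
At α=0.05: p < α → reject H₀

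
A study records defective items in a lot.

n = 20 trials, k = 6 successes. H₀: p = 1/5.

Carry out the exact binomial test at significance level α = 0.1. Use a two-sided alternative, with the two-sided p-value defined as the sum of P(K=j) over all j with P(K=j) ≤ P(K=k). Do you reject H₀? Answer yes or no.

reject H₀: no

Exact binomial: n=20, k=6, p₀=1/5=0.2000
P(X=j) = C(n,j)·p₀^j·(1−p₀)^(n−j); p = Σ P(X=j) over j with P(X=j) ≤ P(X=6)
p-value (two-sided) = 0.26497
At α=0.1: p ≥ α → fail to reject H₀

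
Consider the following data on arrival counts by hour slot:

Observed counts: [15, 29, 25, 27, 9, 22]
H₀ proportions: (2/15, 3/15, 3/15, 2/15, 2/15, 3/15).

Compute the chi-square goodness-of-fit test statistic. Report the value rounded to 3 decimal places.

n = 127; E_i = n·p_i = [16.93, 25.40, 25.40, 16.93, 16.93, 25.40]
χ² = (15−16.93)²/16.93 + (29−25.40)²/25.40 + (25−25.40)²/25.40 + (27−16.93)²/16.93 + (9−16.93)²/16.93 + (22−25.40)²/25.40 = 10.8937
df = 5

test statistic = 10.894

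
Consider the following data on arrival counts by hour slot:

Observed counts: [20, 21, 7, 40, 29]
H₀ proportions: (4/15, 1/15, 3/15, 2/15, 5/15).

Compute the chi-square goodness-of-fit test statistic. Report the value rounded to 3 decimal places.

test statistic = 78.581

n = 117; E_i = n·p_i = [31.20, 7.80, 23.40, 15.60, 39.00]
χ² = (20−31.20)²/31.20 + (21−7.80)²/7.80 + (7−23.40)²/23.40 + (40−15.60)²/15.60 + (29−39.00)²/39.00 = 78.5812
df = 4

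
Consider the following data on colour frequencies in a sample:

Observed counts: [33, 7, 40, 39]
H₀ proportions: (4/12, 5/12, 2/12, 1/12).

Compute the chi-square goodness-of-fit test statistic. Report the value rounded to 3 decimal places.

test statistic = 143.492

n = 119; E_i = n·p_i = [39.67, 49.58, 19.83, 9.92]
χ² = (33−39.67)²/39.67 + (7−49.58)²/49.58 + (40−19.83)²/19.83 + (39−9.92)²/9.92 = 143.4924
df = 3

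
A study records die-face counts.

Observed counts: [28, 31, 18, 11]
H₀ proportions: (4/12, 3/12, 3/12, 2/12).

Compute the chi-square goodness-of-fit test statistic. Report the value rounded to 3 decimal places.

n = 88; E_i = n·p_i = [29.33, 22.00, 22.00, 14.67]
χ² = (28−29.33)²/29.33 + (31−22.00)²/22.00 + (18−22.00)²/22.00 + (11−14.67)²/14.67 = 5.3864
df = 3

test statistic = 5.386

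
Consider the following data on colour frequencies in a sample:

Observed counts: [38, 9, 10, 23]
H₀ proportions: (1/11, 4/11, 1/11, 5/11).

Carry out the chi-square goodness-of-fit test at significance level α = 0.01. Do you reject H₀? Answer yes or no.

n = 80; E_i = n·p_i = [7.27, 29.09, 7.27, 36.36]
χ² = (38−7.27)²/7.27 + (9−29.09)²/29.09 + (10−7.27)²/7.27 + (23−36.36)²/36.36 = 149.6319
df = 3
p-value (upper-tail) = 0.00000
At α=0.01: p < α → reject H₀

reject H₀: yes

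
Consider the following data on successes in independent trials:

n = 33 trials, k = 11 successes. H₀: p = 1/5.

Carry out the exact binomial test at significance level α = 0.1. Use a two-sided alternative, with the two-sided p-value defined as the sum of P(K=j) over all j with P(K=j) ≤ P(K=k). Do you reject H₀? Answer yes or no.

reject H₀: yes

Exact binomial: n=33, k=11, p₀=1/5=0.2000
P(X=j) = C(n,j)·p₀^j·(1−p₀)^(n−j); p = Σ P(X=j) over j with P(X=j) ≤ P(X=11)
p-value (two-sided) = 0.07762
At α=0.1: p < α → reject H₀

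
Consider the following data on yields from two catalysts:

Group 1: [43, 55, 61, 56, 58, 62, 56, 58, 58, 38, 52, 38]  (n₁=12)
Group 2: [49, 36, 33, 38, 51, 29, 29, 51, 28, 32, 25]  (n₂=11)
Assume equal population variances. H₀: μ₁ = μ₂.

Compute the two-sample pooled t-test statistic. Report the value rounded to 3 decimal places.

test statistic = 4.356

x̄₁=52.917, s₁=8.490, n₁=12
x̄₂=36.455, s₂=9.637, n₂=11
s_p² = [11·8.490² + 10·9.637²]/21 = 81.9830
SE = √(s_p²·(1/12+1/11)) = 3.7795
t = (52.917−36.455)/3.7795 = 4.3556
df = 21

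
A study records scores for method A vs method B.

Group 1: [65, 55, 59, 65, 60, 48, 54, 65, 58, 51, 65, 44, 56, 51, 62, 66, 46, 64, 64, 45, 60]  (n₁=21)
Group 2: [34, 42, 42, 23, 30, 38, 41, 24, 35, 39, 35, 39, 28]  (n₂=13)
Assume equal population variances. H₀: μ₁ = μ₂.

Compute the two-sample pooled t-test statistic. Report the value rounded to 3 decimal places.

x̄₁=57.286, s₁=7.356, n₁=21
x̄₂=34.615, s₂=6.539, n₂=13
s_p² = [20·7.356² + 12·6.539²]/32 = 49.8551
SE = √(s_p²·(1/21+1/13)) = 2.4918
t = (57.286−34.615)/2.4918 = 9.0980
df = 32

test statistic = 9.098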